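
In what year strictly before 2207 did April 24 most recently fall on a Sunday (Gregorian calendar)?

2203

From one year to the next, a fixed date's weekday advances by 1, or by 2 when a Feb 29 lies between the two dates.
2207: April 24 is Friday.
2206: Thursday (−1)
2205: Wednesday (−1)
2204: Tuesday (−1)
2203: Sunday (−2)
April 24 falls on a Sunday in 2203.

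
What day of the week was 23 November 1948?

January 1, 1948 is a Thursday.
November 23 is day 328 of the year, i.e. 327 days after Jan 1.
327 mod 7 = 5, so advance 5 weekdays from Thursday: Tuesday.

Tuesday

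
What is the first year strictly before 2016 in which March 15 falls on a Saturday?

2014

From one year to the next, a fixed date's weekday advances by 1, or by 2 when a Feb 29 lies between the two dates.
2016: March 15 is Tuesday.
2015: Sunday (−2)
2014: Saturday (−1)
March 15 falls on a Saturday in 2014.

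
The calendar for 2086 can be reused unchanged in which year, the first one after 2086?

Two years share a calendar iff Jan 1 falls on the same weekday and both are leap or both are common. 2086: Jan 1 is Tuesday, common year.
2087: Jan 1 Wednesday, common
2088: Jan 1 Thursday, leap
2089: Jan 1 Saturday, common
2090: Jan 1 Sunday, common
2091: Jan 1 Monday, common
2092: Jan 1 Tuesday, leap
2093: Jan 1 Thursday, common
2094: Jan 1 Friday, common
2095: Jan 1 Saturday, common
2096: Jan 1 Sunday, leap
2097: Jan 1 Tuesday, common
2097 matches on both conditions.

2097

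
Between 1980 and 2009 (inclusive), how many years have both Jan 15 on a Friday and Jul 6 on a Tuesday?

Check each year's weekday for Jan 15 and Jul 6:
  1980: Tue/Sun  1981: Thu/Mon  1982: Fri/Tue ✓  1983: Sat/Wed  1984: Sun/Fri  1985: Tue/Sat  1986: Wed/Sun  1987: Thu/Mon  1988: Fri/Wed  1989: Sun/Thu  1990: Mon/Fri  1991: Tue/Sat  1992: Wed/Mon  1993: Fri/Tue ✓  1994: Sat/Wed  1995: Sun/Thu  1996: Mon/Sat  1997: Wed/Sun  1998: Thu/Mon  1999: Fri/Tue ✓  2000: Sat/Thu  2001: Mon/Fri  2002: Tue/Sat  2003: Wed/Sun  2004: Thu/Tue  2005: Sat/Wed  2006: Sun/Thu  2007: Mon/Fri  2008: Tue/Sun  2009: Thu/Mon
Both conditions hold in: 1982, 1993, 1999 — 3.

3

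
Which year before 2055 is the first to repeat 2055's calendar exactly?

Two years share a calendar iff Jan 1 falls on the same weekday and both are leap or both are common. 2055: Jan 1 is Friday, common year.
2054: Jan 1 Thursday, common
2053: Jan 1 Wednesday, common
2052: Jan 1 Monday, leap
2051: Jan 1 Sunday, common
2050: Jan 1 Saturday, common
2049: Jan 1 Friday, common
2049 matches on both conditions.

2049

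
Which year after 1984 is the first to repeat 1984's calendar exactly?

Two years share a calendar iff Jan 1 falls on the same weekday and both are leap or both are common. 1984: Jan 1 is Sunday, leap year.
1985: Jan 1 Tuesday, common
1986: Jan 1 Wednesday, common
1987: Jan 1 Thursday, common
1988: Jan 1 Friday, leap
1989: Jan 1 Sunday, common
1990: Jan 1 Monday, common
1991: Jan 1 Tuesday, common
1992: Jan 1 Wednesday, leap
1993: Jan 1 Friday, common
1994: Jan 1 Saturday, common
1995: Jan 1 Sunday, common
1996: Jan 1 Monday, leap
1997: Jan 1 Wednesday, common
1998: Jan 1 Thursday, common
1999: Jan 1 Friday, common
2000: Jan 1 Saturday, leap
2001: Jan 1 Monday, common
2002: Jan 1 Tuesday, common
2003: Jan 1 Wednesday, common
2004: Jan 1 Thursday, leap
2005: Jan 1 Saturday, common
2006: Jan 1 Sunday, common
2007: Jan 1 Monday, common
2008: Jan 1 Tuesday, leap
2009: Jan 1 Thursday, common
2010: Jan 1 Friday, common
2011: Jan 1 Saturday, common
2012: Jan 1 Sunday, leap
2012 matches on both conditions.

2012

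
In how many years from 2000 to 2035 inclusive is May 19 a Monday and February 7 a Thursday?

Check each year's weekday for May 19 and February 7:
  2000: Fri/Mon  2001: Sat/Wed  2002: Sun/Thu  2003: Mon/Fri  2004: Wed/Sat  2005: Thu/Mon  2006: Fri/Tue  2007: Sat/Wed  2008: Mon/Thu ✓  2009: Tue/Sat  2010: Wed/Sun  2011: Thu/Mon  2012: Sat/Tue  2013: Sun/Thu  …(8 more)…  2022: Thu/Mon  2023: Fri/Tue  2024: Sun/Wed  2025: Mon/Fri  2026: Tue/Sat  2027: Wed/Sun  2028: Fri/Mon  2029: Sat/Wed  2030: Sun/Thu  2031: Mon/Fri  2032: Wed/Sat  2033: Thu/Mon  2034: Fri/Tue  2035: Sat/Wed
Both conditions hold in: 2008 — 1.

1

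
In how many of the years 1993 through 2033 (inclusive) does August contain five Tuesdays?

August has 31 days; it has five Tuesdays when Tuesday falls among the first (month-length − 28) days — i.e. when August 1 is one of Tuesday/Monday/Sunday.
August 1 by year: 1993:Sun✓ 1994:Mon✓ 1995:Tue✓ 1996:Thu 1997:Fri 1998:Sat 1999:Sun✓ 2000:Tue✓ 2001:Wed 2002:Thu 2003:Fri 2004:Sun✓ 2005:Mon✓ 2006:Tue✓ 2007:Wed …(11 more)… 2019:Thu 2020:Sat 2021:Sun✓ 2022:Mon✓ 2023:Tue✓ 2024:Thu 2025:Fri 2026:Sat 2027:Sun✓ 2028:Tue✓ 2029:Wed 2030:Thu 2031:Fri 2032:Sun✓ 2033:Mon✓
Years with five Tuesdays: 1993, 1994, 1995, 1999, 2000, 2004, 2005, 2006, 2010, 2011, 2016, 2017, 2021, 2022, 2023, 2027, 2028, 2032, 2033 → 19.

19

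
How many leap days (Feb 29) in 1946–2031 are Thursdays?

3

Leap years in 1946–2031: 21 of them.
Feb 29 weekday advances by 5 (mod 7) from one leap year to the next four years later (or differs when a century non-leap intervenes).
Leap-day weekdays: 1948:Sun 1952:Fri 1956:Wed 1960:Mon 1964:Sat 1968:Thu✓ 1972:Tue 1976:Sun 1980:Fri 1984:Wed 1988:Mon 1992:Sat 1996:Thu✓ 2000:Tue 2004:Sun 2008:Fri 2012:Wed 2016:Mon 2020:Sat 2024:Thu✓ 2028:Tue
Thursday: 1968, 1996, 2024 → 3.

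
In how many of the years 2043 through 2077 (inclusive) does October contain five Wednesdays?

14

October has 31 days; it has five Wednesdays when Wednesday falls among the first (month-length − 28) days — i.e. when October 1 is one of Wednesday/Tuesday/Monday.
October 1 by year: 2043:Thu 2044:Sat 2045:Sun 2046:Mon✓ 2047:Tue✓ 2048:Thu 2049:Fri 2050:Sat 2051:Sun 2052:Tue✓ 2053:Wed✓ 2054:Thu 2055:Fri 2056:Sun 2057:Mon✓ …(5 more)… 2063:Mon✓ 2064:Wed✓ 2065:Thu 2066:Fri 2067:Sat 2068:Mon✓ 2069:Tue✓ 2070:Wed✓ 2071:Thu 2072:Sat 2073:Sun 2074:Mon✓ 2075:Tue✓ 2076:Thu 2077:Fri
Years with five Wednesdays: 2046, 2047, 2052, 2053, 2057, 2058, 2059, 2063, 2064, 2068, 2069, 2070, 2074, 2075 → 14.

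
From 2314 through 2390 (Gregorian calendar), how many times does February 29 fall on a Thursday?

Leap years in 2314–2390: 19 of them.
Feb 29 weekday advances by 5 (mod 7) from one leap year to the next four years later (or differs when a century non-leap intervenes).
Leap-day weekdays: 2316:Tue 2320:Sun 2324:Fri 2328:Wed 2332:Mon 2336:Sat 2340:Thu✓ 2344:Tue 2348:Sun 2352:Fri 2356:Wed 2360:Mon 2364:Sat 2368:Thu✓ 2372:Tue 2376:Sun 2380:Fri 2384:Wed 2388:Mon
Thursday: 2340, 2368 → 2.

2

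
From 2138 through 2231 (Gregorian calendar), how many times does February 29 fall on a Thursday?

3

Leap years in 2138–2231: 22 of them.
Feb 29 weekday advances by 5 (mod 7) from one leap year to the next four years later (or differs when a century non-leap intervenes).
Leap-day weekdays: 2140:Mon 2144:Sat 2148:Thu✓ 2152:Tue 2156:Sun 2160:Fri 2164:Wed 2168:Mon 2172:Sat 2176:Thu✓ 2180:Tue 2184:Sun 2188:Fri 2192:Wed 2196:Mon 2204:Wed 2208:Mon 2212:Sat 2216:Thu✓ 2220:Tue 2224:Sun 2228:Fri
Thursday: 2148, 2176, 2216 → 3.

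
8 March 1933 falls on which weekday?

January 1, 1933 is a Sunday.
March 8 is day 67 of the year, i.e. 66 days after Jan 1.
66 mod 7 = 3, so advance 3 weekdays from Sunday: Wednesday.

Wednesday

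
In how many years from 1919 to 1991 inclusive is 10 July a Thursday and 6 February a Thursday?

Check each year's weekday for 10 July and 6 February:
  1919: Thu/Thu ✓  1920: Sat/Fri  1921: Sun/Sun  1922: Mon/Mon  1923: Tue/Tue  1924: Thu/Wed  1925: Fri/Fri  1926: Sat/Sat  1927: Sun/Sun  1928: Tue/Mon  1929: Wed/Wed  1930: Thu/Thu ✓  1931: Fri/Fri  1932: Sun/Sat  …(45 more)…  1978: Mon/Mon  1979: Tue/Tue  1980: Thu/Wed  1981: Fri/Fri  1982: Sat/Sat  1983: Sun/Sun  1984: Tue/Mon  1985: Wed/Wed  1986: Thu/Thu ✓  1987: Fri/Fri  1988: Sun/Sat  1989: Mon/Mon  1990: Tue/Tue  1991: Wed/Wed
Both conditions hold in: 1919, 1930, 1941, 1947, 1958, 1969, 1975, 1986 — 8.

8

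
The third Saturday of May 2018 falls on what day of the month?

19

May 1, 2018 is a Tuesday, so the first Saturday is the 5th.
The third Saturday is 5 + 14 = 19.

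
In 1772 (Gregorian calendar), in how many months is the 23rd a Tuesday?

Check the 23rd of each month of 1772: Jan 23: Thu, Feb 23: Sun, Mar 23: Mon, Apr 23: Thu, May 23: Sat, Jun 23: Tue, Jul 23: Thu, Aug 23: Sun, Sep 23: Wed, Oct 23: Fri, Nov 23: Mon, Dec 23: Wed.
Tuesday occurs in June — 1 month.

1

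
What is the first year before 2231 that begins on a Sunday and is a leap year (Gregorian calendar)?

2204

Jan 1 advances by 2 weekdays after a leap year and by 1 after a common year.
2231: Jan 1 is Saturday.
2230: Friday
2229: Thursday
2228: Tuesday (leap)
2227: Monday
2226: Sunday
2225: Saturday
2224: Thursday (leap)
2223: Wednesday
2222: Tuesday
2221: Monday
2220: Saturday (leap)
2219: Friday
2218: Thursday
2217: Wednesday
2216: Monday (leap)
2215: Sunday
2214: Saturday
2213: Friday
2212: Wednesday (leap)
2211: Tuesday
2210: Monday
2209: Sunday
2208: Friday (leap)
2207: Thursday
2206: Wednesday
2205: Tuesday
2204: Sunday (leap)
2204 begins on a Sunday and is a leap year.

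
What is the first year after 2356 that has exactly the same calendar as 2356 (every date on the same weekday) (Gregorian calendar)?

2384

Two years share a calendar iff Jan 1 falls on the same weekday and both are leap or both are common. 2356: Jan 1 is Sunday, leap year.
2357: Jan 1 Tuesday, common
2358: Jan 1 Wednesday, common
2359: Jan 1 Thursday, common
2360: Jan 1 Friday, leap
2361: Jan 1 Sunday, common
2362: Jan 1 Monday, common
2363: Jan 1 Tuesday, common
2364: Jan 1 Wednesday, leap
2365: Jan 1 Friday, common
2366: Jan 1 Saturday, common
2367: Jan 1 Sunday, common
2368: Jan 1 Monday, leap
2369: Jan 1 Wednesday, common
2370: Jan 1 Thursday, common
2371: Jan 1 Friday, common
2372: Jan 1 Saturday, leap
2373: Jan 1 Monday, common
2374: Jan 1 Tuesday, common
2375: Jan 1 Wednesday, common
2376: Jan 1 Thursday, leap
2377: Jan 1 Saturday, common
2378: Jan 1 Sunday, common
2379: Jan 1 Monday, common
2380: Jan 1 Tuesday, leap
2381: Jan 1 Thursday, common
2382: Jan 1 Friday, common
2383: Jan 1 Saturday, common
2384: Jan 1 Sunday, leap
2384 matches on both conditions.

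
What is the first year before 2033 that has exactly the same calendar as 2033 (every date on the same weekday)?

2022

Two years share a calendar iff Jan 1 falls on the same weekday and both are leap or both are common. 2033: Jan 1 is Saturday, common year.
2032: Jan 1 Thursday, leap
2031: Jan 1 Wednesday, common
2030: Jan 1 Tuesday, common
2029: Jan 1 Monday, common
2028: Jan 1 Saturday, leap
2027: Jan 1 Friday, common
2026: Jan 1 Thursday, common
2025: Jan 1 Wednesday, common
2024: Jan 1 Monday, leap
2023: Jan 1 Sunday, common
2022: Jan 1 Saturday, common
2022 matches on both conditions.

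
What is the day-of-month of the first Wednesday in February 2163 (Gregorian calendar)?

2

February 1, 2163 is a Tuesday, so the first Wednesday is the 2nd.
The first Wednesday is 2 + 0 = 2.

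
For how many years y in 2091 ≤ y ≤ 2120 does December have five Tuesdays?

13

December has 31 days; it has five Tuesdays when Tuesday falls among the first (month-length − 28) days — i.e. when December 1 is one of Tuesday/Monday/Sunday.
December 1 by year: 2091:Sat 2092:Mon✓ 2093:Tue✓ 2094:Wed 2095:Thu 2096:Sat 2097:Sun✓ 2098:Mon✓ 2099:Tue✓ 2100:Wed 2101:Thu 2102:Fri 2103:Sat 2104:Mon✓ 2105:Tue✓ 2106:Wed 2107:Thu 2108:Sat 2109:Sun✓ 2110:Mon✓ 2111:Tue✓ 2112:Thu 2113:Fri 2114:Sat 2115:Sun✓ 2116:Tue✓ 2117:Wed 2118:Thu 2119:Fri 2120:Sun✓
Years with five Tuesdays: 2092, 2093, 2097, 2098, 2099, 2104, 2105, 2109, 2110, 2111, 2115, 2116, 2120 → 13.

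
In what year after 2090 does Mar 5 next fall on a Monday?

2091

From one year to the next, a fixed date's weekday advances by 1, or by 2 when a Feb 29 lies between the two dates.
2090: March 5 is Sunday.
2091: Monday (+1)
Mar 5 falls on a Monday in 2091.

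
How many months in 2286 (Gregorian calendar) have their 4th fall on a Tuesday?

Check the 4th of each month of 2286: Jan 4: Mon, Feb 4: Thu, Mar 4: Thu, Apr 4: Sun, May 4: Tue, Jun 4: Fri, Jul 4: Sun, Aug 4: Wed, Sep 4: Sat, Oct 4: Mon, Nov 4: Thu, Dec 4: Sat.
Tuesday occurs in May — 1 month.

1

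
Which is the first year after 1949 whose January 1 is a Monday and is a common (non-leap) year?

Jan 1 advances by 2 weekdays after a leap year and by 1 after a common year.
1949: Jan 1 is Saturday.
1950: Sunday
1951: Monday
1951 begins on a Monday and is a common year.

1951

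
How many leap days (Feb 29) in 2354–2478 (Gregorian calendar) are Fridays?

4

Leap years in 2354–2478: 31 of them.
Feb 29 weekday advances by 5 (mod 7) from one leap year to the next four years later (or differs when a century non-leap intervenes).
Leap-day weekdays: 2356:Wed 2360:Mon 2364:Sat 2368:Thu 2372:Tue 2376:Sun 2380:Fri✓ 2384:Wed 2388:Mon 2392:Sat 2396:Thu 2400:Tue 2404:Sun …(5 more)… 2428:Tue 2432:Sun 2436:Fri✓ 2440:Wed 2444:Mon 2448:Sat 2452:Thu 2456:Tue 2460:Sun 2464:Fri✓ 2468:Wed 2472:Mon 2476:Sat
Friday: 2380, 2408, 2436, 2464 → 4.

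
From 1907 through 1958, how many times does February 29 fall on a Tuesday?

2

Leap years in 1907–1958: 13 of them.
Feb 29 weekday advances by 5 (mod 7) from one leap year to the next four years later (or differs when a century non-leap intervenes).
Leap-day weekdays: 1908:Sat 1912:Thu 1916:Tue✓ 1920:Sun 1924:Fri 1928:Wed 1932:Mon 1936:Sat 1940:Thu 1944:Tue✓ 1948:Sun 1952:Fri 1956:Wed
Tuesday: 1916, 1944 → 2.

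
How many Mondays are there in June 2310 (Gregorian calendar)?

June 2310 has 30 days and begins on Wednesday.
The first Monday is June 6.
Mondays fall on 6, 13, 20, 27 — that's 4.

4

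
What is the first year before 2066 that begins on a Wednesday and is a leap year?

2048

Jan 1 advances by 2 weekdays after a leap year and by 1 after a common year.
2066: Jan 1 is Friday.
2065: Thursday
2064: Tuesday (leap)
2063: Monday
2062: Sunday
2061: Saturday
2060: Thursday (leap)
2059: Wednesday
2058: Tuesday
2057: Monday
2056: Saturday (leap)
2055: Friday
2054: Thursday
2053: Wednesday
2052: Monday (leap)
2051: Sunday
2050: Saturday
2049: Friday
2048: Wednesday (leap)
2048 begins on a Wednesday and is a leap year.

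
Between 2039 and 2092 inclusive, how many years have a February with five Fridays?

2

February has 28 days (29 in leap years); it has five Fridays when Friday falls among the first (month-length − 28) days — i.e. when February 1 is Friday in a leap year (never in a common year).
February 1 by year: 2039:Tue 2040:Wed 2041:Fri 2042:Sat 2043:Sun 2044:Mon 2045:Wed 2046:Thu 2047:Fri 2048:Sat 2049:Mon 2050:Tue 2051:Wed 2052:Thu 2053:Sat …(24 more)… 2078:Tue 2079:Wed 2080:Thu 2081:Sat 2082:Sun 2083:Mon 2084:Tue 2085:Thu 2086:Fri 2087:Sat 2088:Sun 2089:Tue 2090:Wed 2091:Thu 2092:Fri✓
Years with five Fridays: 2064, 2092 → 2.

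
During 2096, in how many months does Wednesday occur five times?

4

A month of length L has five Wednesdays iff its first Wednesday is on day ≤ L−28 (so day 1–3 in a 31-day month, 1–2 in a 30-day month, day 1 in a leap February).
Checking each month of 2096: Jan starts Sun (31d); Feb starts Wed (29d) ✓; Mar starts Thu (31d); Apr starts Sun (30d); May starts Tue (31d) ✓; Jun starts Fri (30d); Jul starts Sun (31d); Aug starts Wed (31d) ✓; Sep starts Sat (30d); Oct starts Mon (31d) ✓; Nov starts Thu (30d); Dec starts Sat (31d).
Five-Wednesday months: February, May, August, October → 4.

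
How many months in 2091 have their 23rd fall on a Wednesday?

Check the 23rd of each month of 2091: Jan 23: Tue, Feb 23: Fri, Mar 23: Fri, Apr 23: Mon, May 23: Wed, Jun 23: Sat, Jul 23: Mon, Aug 23: Thu, Sep 23: Sun, Oct 23: Tue, Nov 23: Fri, Dec 23: Sun.
Wednesday occurs in May — 1 month.

1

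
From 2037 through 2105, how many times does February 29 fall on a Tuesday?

2

Leap years in 2037–2105: 16 of them.
Feb 29 weekday advances by 5 (mod 7) from one leap year to the next four years later (or differs when a century non-leap intervenes).
Leap-day weekdays: 2040:Wed 2044:Mon 2048:Sat 2052:Thu 2056:Tue✓ 2060:Sun 2064:Fri 2068:Wed 2072:Mon 2076:Sat 2080:Thu 2084:Tue✓ 2088:Sun 2092:Fri 2096:Wed 2104:Fri
Tuesday: 2056, 2084 → 2.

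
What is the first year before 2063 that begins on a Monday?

Jan 1 advances by 2 weekdays after a leap year and by 1 after a common year.
2063: Jan 1 is Monday.
2062: Sunday
2061: Saturday
2060: Thursday (leap)
2059: Wednesday
2058: Tuesday
2057: Monday
2057 begins on a Monday

2057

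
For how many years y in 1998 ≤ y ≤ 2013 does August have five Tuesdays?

August has 31 days; it has five Tuesdays when Tuesday falls among the first (month-length − 28) days — i.e. when August 1 is one of Tuesday/Monday/Sunday.
August 1 by year: 1998:Sat 1999:Sun✓ 2000:Tue✓ 2001:Wed 2002:Thu 2003:Fri 2004:Sun✓ 2005:Mon✓ 2006:Tue✓ 2007:Wed 2008:Fri 2009:Sat 2010:Sun✓ 2011:Mon✓ 2012:Wed 2013:Thu
Years with five Tuesdays: 1999, 2000, 2004, 2005, 2006, 2010, 2011 → 7.

7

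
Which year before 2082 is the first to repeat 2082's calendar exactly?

2071

Two years share a calendar iff Jan 1 falls on the same weekday and both are leap or both are common. 2082: Jan 1 is Thursday, common year.
2081: Jan 1 Wednesday, common
2080: Jan 1 Monday, leap
2079: Jan 1 Sunday, common
2078: Jan 1 Saturday, common
2077: Jan 1 Friday, common
2076: Jan 1 Wednesday, leap
2075: Jan 1 Tuesday, common
2074: Jan 1 Monday, common
2073: Jan 1 Sunday, common
2072: Jan 1 Friday, leap
2071: Jan 1 Thursday, common
2071 matches on both conditions.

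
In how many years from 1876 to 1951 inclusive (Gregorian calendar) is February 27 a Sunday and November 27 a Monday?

3

Check each year's weekday for February 27 and November 27:
  1876: Sun/Mon ✓  1877: Tue/Tue  1878: Wed/Wed  1879: Thu/Thu  1880: Fri/Sat  1881: Sun/Sun  1882: Mon/Mon  1883: Tue/Tue  1884: Wed/Thu  1885: Fri/Fri  1886: Sat/Sat  1887: Sun/Sun  1888: Mon/Tue  1889: Wed/Wed  …(48 more)…  1938: Sun/Sun  1939: Mon/Mon  1940: Tue/Wed  1941: Thu/Thu  1942: Fri/Fri  1943: Sat/Sat  1944: Sun/Mon ✓  1945: Tue/Tue  1946: Wed/Wed  1947: Thu/Thu  1948: Fri/Sat  1949: Sun/Sun  1950: Mon/Mon  1951: Tue/Tue
Both conditions hold in: 1876, 1916, 1944 — 3.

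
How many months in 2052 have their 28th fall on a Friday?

Check the 28th of each month of 2052: Jan 28: Sun, Feb 28: Wed, Mar 28: Thu, Apr 28: Sun, May 28: Tue, Jun 28: Fri, Jul 28: Sun, Aug 28: Wed, Sep 28: Sat, Oct 28: Mon, Nov 28: Thu, Dec 28: Sat.
Friday occurs in June — 1 month.

1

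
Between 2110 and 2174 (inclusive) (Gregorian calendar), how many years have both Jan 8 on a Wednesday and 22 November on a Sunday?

Check each year's weekday for Jan 8 and 22 November:
  2110: Wed/Sat  2111: Thu/Sun  2112: Fri/Tue  2113: Sun/Wed  2114: Mon/Thu  2115: Tue/Fri  2116: Wed/Sun ✓  2117: Fri/Mon  2118: Sat/Tue  2119: Sun/Wed  2120: Mon/Fri  2121: Wed/Sat  2122: Thu/Sun  2123: Fri/Mon  …(37 more)…  2161: Thu/Sun  2162: Fri/Mon  2163: Sat/Tue  2164: Sun/Thu  2165: Tue/Fri  2166: Wed/Sat  2167: Thu/Sun  2168: Fri/Tue  2169: Sun/Wed  2170: Mon/Thu  2171: Tue/Fri  2172: Wed/Sun ✓  2173: Fri/Mon  2174: Sat/Tue
Both conditions hold in: 2116, 2144, 2172 — 3.

3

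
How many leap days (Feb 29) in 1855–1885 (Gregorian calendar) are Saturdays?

1

Leap years in 1855–1885: 8 of them.
Feb 29 weekday advances by 5 (mod 7) from one leap year to the next four years later (or differs when a century non-leap intervenes).
Leap-day weekdays: 1856:Fri 1860:Wed 1864:Mon 1868:Sat✓ 1872:Thu 1876:Tue 1880:Sun 1884:Fri
Saturday: 1868 → 1.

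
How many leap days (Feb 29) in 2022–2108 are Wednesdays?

Leap years in 2022–2108: 21 of them.
Feb 29 weekday advances by 5 (mod 7) from one leap year to the next four years later (or differs when a century non-leap intervenes).
Leap-day weekdays: 2024:Thu 2028:Tue 2032:Sun 2036:Fri 2040:Wed✓ 2044:Mon 2048:Sat 2052:Thu 2056:Tue 2060:Sun 2064:Fri 2068:Wed✓ 2072:Mon 2076:Sat 2080:Thu 2084:Tue 2088:Sun 2092:Fri 2096:Wed✓ 2104:Fri 2108:Wed✓
Wednesday: 2040, 2068, 2096, 2108 → 4.

4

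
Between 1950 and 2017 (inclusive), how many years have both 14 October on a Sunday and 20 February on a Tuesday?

Check each year's weekday for 14 October and 20 February:
  1950: Sat/Mon  1951: Sun/Tue ✓  1952: Tue/Wed  1953: Wed/Fri  1954: Thu/Sat  1955: Fri/Sun  1956: Sun/Mon  1957: Mon/Wed  1958: Tue/Thu  1959: Wed/Fri  1960: Fri/Sat  1961: Sat/Mon  1962: Sun/Tue ✓  1963: Mon/Wed  …(40 more)…  2004: Thu/Fri  2005: Fri/Sun  2006: Sat/Mon  2007: Sun/Tue ✓  2008: Tue/Wed  2009: Wed/Fri  2010: Thu/Sat  2011: Fri/Sun  2012: Sun/Mon  2013: Mon/Wed  2014: Tue/Thu  2015: Wed/Fri  2016: Fri/Sat  2017: Sat/Mon
Both conditions hold in: 1951, 1962, 1973, 1979, 1990, 2001, 2007 — 7.

7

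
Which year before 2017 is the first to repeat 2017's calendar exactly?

Two years share a calendar iff Jan 1 falls on the same weekday and both are leap or both are common. 2017: Jan 1 is Sunday, common year.
2016: Jan 1 Friday, leap
2015: Jan 1 Thursday, common
2014: Jan 1 Wednesday, common
2013: Jan 1 Tuesday, common
2012: Jan 1 Sunday, leap
2011: Jan 1 Saturday, common
2010: Jan 1 Friday, common
2009: Jan 1 Thursday, common
2008: Jan 1 Tuesday, leap
2007: Jan 1 Monday, common
2006: Jan 1 Sunday, common
2006 matches on both conditions.

2006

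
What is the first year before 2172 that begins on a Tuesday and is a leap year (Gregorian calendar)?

Jan 1 advances by 2 weekdays after a leap year and by 1 after a common year.
2172: Jan 1 is Wednesday (leap).
2171: Tuesday
2170: Monday
2169: Sunday
2168: Friday (leap)
2167: Thursday
2166: Wednesday
2165: Tuesday
2164: Sunday (leap)
2163: Saturday
2162: Friday
2161: Thursday
2160: Tuesday (leap)
2160 begins on a Tuesday and is a leap year.

2160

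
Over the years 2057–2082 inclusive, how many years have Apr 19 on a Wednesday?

Track Apr 19's weekday year by year (advancing +1, or +2 across a Feb 29):
  2057: Thu  2058: Fri (+1)  2059: Sat (+1)  2060: Mon (+2)  2061: Tue (+1)
  2062: Wed (+1) ✓  2063: Thu (+1)  2064: Sat (+2)  2065: Sun (+1)  2066: Mon (+1)
  2067: Tue (+1)  2068: Thu (+2)  2069: Fri (+1)  2070: Sat (+1)  2071: Sun (+1)
  2072: Tue (+2)  2073: Wed (+1) ✓  2074: Thu (+1)  2075: Fri (+1)  2076: Sun (+2)
  2077: Mon (+1)  2078: Tue (+1)  2079: Wed (+1) ✓  2080: Fri (+2)  2081: Sat (+1)
  2082: Sun (+1)
Wednesday years: 2062, 2073, 2079 — 3 in total.

3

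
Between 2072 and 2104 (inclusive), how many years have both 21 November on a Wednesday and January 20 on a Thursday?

Check each year's weekday for 21 November and January 20:
  2072: Mon/Wed  2073: Tue/Fri  2074: Wed/Sat  2075: Thu/Sun  2076: Sat/Mon  2077: Sun/Wed  2078: Mon/Thu  2079: Tue/Fri  2080: Thu/Sat  2081: Fri/Mon  2082: Sat/Tue  2083: Sun/Wed  2084: Tue/Thu  2085: Wed/Sat  …(5 more)…  2091: Wed/Sat  2092: Fri/Sun  2093: Sat/Tue  2094: Sun/Wed  2095: Mon/Thu  2096: Wed/Fri  2097: Thu/Sun  2098: Fri/Mon  2099: Sat/Tue  2100: Sun/Wed  2101: Mon/Thu  2102: Tue/Fri  2103: Wed/Sat  2104: Fri/Sun
Both conditions hold in: no year — 0.

0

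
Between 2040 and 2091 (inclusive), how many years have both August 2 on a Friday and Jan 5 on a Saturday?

Check each year's weekday for August 2 and Jan 5:
  2040: Thu/Thu  2041: Fri/Sat ✓  2042: Sat/Sun  2043: Sun/Mon  2044: Tue/Tue  2045: Wed/Thu  2046: Thu/Fri  2047: Fri/Sat ✓  2048: Sun/Sun  2049: Mon/Tue  2050: Tue/Wed  2051: Wed/Thu  2052: Fri/Fri  2053: Sat/Sun  …(24 more)…  2078: Tue/Wed  2079: Wed/Thu  2080: Fri/Fri  2081: Sat/Sun  2082: Sun/Mon  2083: Mon/Tue  2084: Wed/Wed  2085: Thu/Fri  2086: Fri/Sat ✓  2087: Sat/Sun  2088: Mon/Mon  2089: Tue/Wed  2090: Wed/Thu  2091: Thu/Fri
Both conditions hold in: 2041, 2047, 2058, 2069, 2075, 2086 — 6.

6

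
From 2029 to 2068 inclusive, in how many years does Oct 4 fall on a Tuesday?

Track Oct 4's weekday year by year (advancing +1, or +2 across a Feb 29):
  2029: Thu  2030: Fri (+1)  2031: Sat (+1)  2032: Mon (+2)  2033: Tue (+1) ✓
  2034: Wed (+1)  2035: Thu (+1)  2036: Sat (+2)  2037: Sun (+1)  2038: Mon (+1)
  2039: Tue (+1) ✓  2040: Thu (+2)  2041: Fri (+1)  2042: Sat (+1)  … (12 more years) …
  2055: Mon (+1)  2056: Wed (+2)  2057: Thu (+1)  2058: Fri (+1)  2059: Sat (+1)
  2060: Mon (+2)  2061: Tue (+1) ✓  2062: Wed (+1)  2063: Thu (+1)  2064: Sat (+2)
  2065: Sun (+1)  2066: Mon (+1)  2067: Tue (+1) ✓  2068: Thu (+2)
Tuesday years: 2033, 2039, 2044, 2050, 2061, 2067 — 6 in total.

6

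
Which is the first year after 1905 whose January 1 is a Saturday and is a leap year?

1916

Jan 1 advances by 2 weekdays after a leap year and by 1 after a common year.
1905: Jan 1 is Sunday.
1906: Monday
1907: Tuesday
1908: Wednesday (leap)
1909: Friday
1910: Saturday
1911: Sunday
1912: Monday (leap)
1913: Wednesday
1914: Thursday
1915: Friday
1916: Saturday (leap)
1916 begins on a Saturday and is a leap year.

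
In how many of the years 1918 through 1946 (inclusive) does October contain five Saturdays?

October has 31 days; it has five Saturdays when Saturday falls among the first (month-length − 28) days — i.e. when October 1 is one of Saturday/Friday/Thursday.
October 1 by year: 1918:Tue 1919:Wed 1920:Fri✓ 1921:Sat✓ 1922:Sun 1923:Mon 1924:Wed 1925:Thu✓ 1926:Fri✓ 1927:Sat✓ 1928:Mon 1929:Tue 1930:Wed 1931:Thu✓ 1932:Sat✓ 1933:Sun 1934:Mon 1935:Tue 1936:Thu✓ 1937:Fri✓ 1938:Sat✓ 1939:Sun 1940:Tue 1941:Wed 1942:Thu✓ 1943:Fri✓ 1944:Sun 1945:Mon 1946:Tue
Years with five Saturdays: 1920, 1921, 1925, 1926, 1927, 1931, 1932, 1936, 1937, 1938, 1942, 1943 → 12.

12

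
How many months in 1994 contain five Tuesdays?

4

A month of length L has five Tuesdays iff its first Tuesday is on day ≤ L−28 (so day 1–3 in a 31-day month, 1–2 in a 30-day month, day 1 in a leap February).
Checking each month of 1994: Jan starts Sat (31d); Feb starts Tue (28d); Mar starts Tue (31d) ✓; Apr starts Fri (30d); May starts Sun (31d) ✓; Jun starts Wed (30d); Jul starts Fri (31d); Aug starts Mon (31d) ✓; Sep starts Thu (30d); Oct starts Sat (31d); Nov starts Tue (30d) ✓; Dec starts Thu (31d).
Five-Tuesday months: March, May, August, November → 4.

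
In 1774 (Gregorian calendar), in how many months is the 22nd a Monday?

Check the 22nd of each month of 1774: Jan 22: Sat, Feb 22: Tue, Mar 22: Tue, Apr 22: Fri, May 22: Sun, Jun 22: Wed, Jul 22: Fri, Aug 22: Mon, Sep 22: Thu, Oct 22: Sat, Nov 22: Tue, Dec 22: Thu.
Monday occurs in August — 1 month.

1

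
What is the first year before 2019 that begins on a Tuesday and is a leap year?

Jan 1 advances by 2 weekdays after a leap year and by 1 after a common year.
2019: Jan 1 is Tuesday.
2018: Monday
2017: Sunday
2016: Friday (leap)
2015: Thursday
2014: Wednesday
2013: Tuesday
2012: Sunday (leap)
2011: Saturday
2010: Friday
2009: Thursday
2008: Tuesday (leap)
2008 begins on a Tuesday and is a leap year.

2008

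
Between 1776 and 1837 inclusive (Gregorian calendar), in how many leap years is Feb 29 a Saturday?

1

Leap years in 1776–1837: 15 of them.
Feb 29 weekday advances by 5 (mod 7) from one leap year to the next four years later (or differs when a century non-leap intervenes).
Leap-day weekdays: 1776:Thu 1780:Tue 1784:Sun 1788:Fri 1792:Wed 1796:Mon 1804:Wed 1808:Mon 1812:Sat✓ 1816:Thu 1820:Tue 1824:Sun 1828:Fri 1832:Wed 1836:Mon
Saturday: 1812 → 1.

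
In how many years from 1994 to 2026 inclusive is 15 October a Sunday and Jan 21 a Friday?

Check each year's weekday for 15 October and Jan 21:
  1994: Sat/Fri  1995: Sun/Sat  1996: Tue/Sun  1997: Wed/Tue  1998: Thu/Wed  1999: Fri/Thu  2000: Sun/Fri ✓  2001: Mon/Sun  2002: Tue/Mon  2003: Wed/Tue  2004: Fri/Wed  2005: Sat/Fri  2006: Sun/Sat  2007: Mon/Sun  …(5 more)…  2013: Tue/Mon  2014: Wed/Tue  2015: Thu/Wed  2016: Sat/Thu  2017: Sun/Sat  2018: Mon/Sun  2019: Tue/Mon  2020: Thu/Tue  2021: Fri/Thu  2022: Sat/Fri  2023: Sun/Sat  2024: Tue/Sun  2025: Wed/Tue  2026: Thu/Wed
Both conditions hold in: 2000 — 1.

1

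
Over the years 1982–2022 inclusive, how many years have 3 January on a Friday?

6

Track 3 January's weekday year by year (advancing +1, or +2 across a Feb 29):
  1982: Sun  1983: Mon (+1)  1984: Tue (+1)  1985: Thu (+2)  1986: Fri (+1) ✓
  1987: Sat (+1)  1988: Sun (+1)  1989: Tue (+2)  1990: Wed (+1)  1991: Thu (+1)
  1992: Fri (+1) ✓  1993: Sun (+2)  1994: Mon (+1)  1995: Tue (+1)  … (13 more years) …
  2009: Sat (+2)  2010: Sun (+1)  2011: Mon (+1)  2012: Tue (+1)  2013: Thu (+2)
  2014: Fri (+1) ✓  2015: Sat (+1)  2016: Sun (+1)  2017: Tue (+2)  2018: Wed (+1)
  2019: Thu (+1)  2020: Fri (+1) ✓  2021: Sun (+2)  2022: Mon (+1)
Friday years: 1986, 1992, 1997, 2003, 2014, 2020 — 6 in total.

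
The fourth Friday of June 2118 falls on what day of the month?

June 1, 2118 is a Wednesday, so the first Friday is the 3rd.
The fourth Friday is 3 + 21 = 24.

24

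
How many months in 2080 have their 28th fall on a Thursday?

2

Check the 28th of each month of 2080: Jan 28: Sun, Feb 28: Wed, Mar 28: Thu, Apr 28: Sun, May 28: Tue, Jun 28: Fri, Jul 28: Sun, Aug 28: Wed, Sep 28: Sat, Oct 28: Mon, Nov 28: Thu, Dec 28: Sat.
Thursday occurs in March, November — 2 months.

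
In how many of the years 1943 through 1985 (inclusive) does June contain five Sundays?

12

June has 30 days; it has five Sundays when Sunday falls among the first (month-length − 28) days — i.e. when June 1 is one of Sunday/Saturday.
June 1 by year: 1943:Tue 1944:Thu 1945:Fri 1946:Sat✓ 1947:Sun✓ 1948:Tue 1949:Wed 1950:Thu 1951:Fri 1952:Sun✓ 1953:Mon 1954:Tue 1955:Wed 1956:Fri 1957:Sat✓ …(13 more)… 1971:Tue 1972:Thu 1973:Fri 1974:Sat✓ 1975:Sun✓ 1976:Tue 1977:Wed 1978:Thu 1979:Fri 1980:Sun✓ 1981:Mon 1982:Tue 1983:Wed 1984:Fri 1985:Sat✓
Years with five Sundays: 1946, 1947, 1952, 1957, 1958, 1963, 1968, 1969, 1974, 1975, 1980, 1985 → 12.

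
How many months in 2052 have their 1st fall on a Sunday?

2

Check the 1st of each month of 2052: Jan 1: Mon, Feb 1: Thu, Mar 1: Fri, Apr 1: Mon, May 1: Wed, Jun 1: Sat, Jul 1: Mon, Aug 1: Thu, Sep 1: Sun, Oct 1: Tue, Nov 1: Fri, Dec 1: Sun.
Sunday occurs in September, December — 2 months.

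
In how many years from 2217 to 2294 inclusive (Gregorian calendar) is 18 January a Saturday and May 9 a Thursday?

0

Check each year's weekday for 18 January and May 9:
  2217: Sat/Fri  2218: Sun/Sat  2219: Mon/Sun  2220: Tue/Tue  2221: Thu/Wed  2222: Fri/Thu  2223: Sat/Fri  2224: Sun/Sun  2225: Tue/Mon  2226: Wed/Tue  2227: Thu/Wed  2228: Fri/Fri  2229: Sun/Sat  2230: Mon/Sun  …(50 more)…  2281: Tue/Mon  2282: Wed/Tue  2283: Thu/Wed  2284: Fri/Fri  2285: Sun/Sat  2286: Mon/Sun  2287: Tue/Mon  2288: Wed/Wed  2289: Fri/Thu  2290: Sat/Fri  2291: Sun/Sat  2292: Mon/Mon  2293: Wed/Tue  2294: Thu/Wed
Both conditions hold in: no year — 0.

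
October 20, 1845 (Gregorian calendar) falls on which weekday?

Monday

January 1, 1845 is a Wednesday.
October 20 is day 293 of the year, i.e. 292 days after Jan 1.
292 mod 7 = 5, so advance 5 weekdays from Wednesday: Monday.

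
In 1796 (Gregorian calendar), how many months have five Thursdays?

4

A month of length L has five Thursdays iff its first Thursday is on day ≤ L−28 (so day 1–3 in a 31-day month, 1–2 in a 30-day month, day 1 in a leap February).
Checking each month of 1796: Jan starts Fri (31d); Feb starts Mon (29d); Mar starts Tue (31d) ✓; Apr starts Fri (30d); May starts Sun (31d); Jun starts Wed (30d) ✓; Jul starts Fri (31d); Aug starts Mon (31d); Sep starts Thu (30d) ✓; Oct starts Sat (31d); Nov starts Tue (30d); Dec starts Thu (31d) ✓.
Five-Thursday months: March, June, September, December → 4.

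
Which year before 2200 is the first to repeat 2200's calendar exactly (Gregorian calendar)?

2194

Two years share a calendar iff Jan 1 falls on the same weekday and both are leap or both are common. 2200: Jan 1 is Wednesday, common year.
2199: Jan 1 Tuesday, common
2198: Jan 1 Monday, common
2197: Jan 1 Sunday, common
2196: Jan 1 Friday, leap
2195: Jan 1 Thursday, common
2194: Jan 1 Wednesday, common
2194 matches on both conditions.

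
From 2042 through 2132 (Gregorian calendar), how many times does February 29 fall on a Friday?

4

Leap years in 2042–2132: 22 of them.
Feb 29 weekday advances by 5 (mod 7) from one leap year to the next four years later (or differs when a century non-leap intervenes).
Leap-day weekdays: 2044:Mon 2048:Sat 2052:Thu 2056:Tue 2060:Sun 2064:Fri✓ 2068:Wed 2072:Mon 2076:Sat 2080:Thu 2084:Tue 2088:Sun 2092:Fri✓ 2096:Wed 2104:Fri✓ 2108:Wed 2112:Mon 2116:Sat 2120:Thu 2124:Tue 2128:Sun 2132:Fri✓
Friday: 2064, 2092, 2104, 2132 → 4.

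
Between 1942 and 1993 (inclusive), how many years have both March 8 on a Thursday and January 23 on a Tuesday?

Check each year's weekday for March 8 and January 23:
  1942: Sun/Fri  1943: Mon/Sat  1944: Wed/Sun  1945: Thu/Tue ✓  1946: Fri/Wed  1947: Sat/Thu  1948: Mon/Fri  1949: Tue/Sun  1950: Wed/Mon  1951: Thu/Tue ✓  1952: Sat/Wed  1953: Sun/Fri  1954: Mon/Sat  1955: Tue/Sun  …(24 more)…  1980: Sat/Wed  1981: Sun/Fri  1982: Mon/Sat  1983: Tue/Sun  1984: Thu/Mon  1985: Fri/Wed  1986: Sat/Thu  1987: Sun/Fri  1988: Tue/Sat  1989: Wed/Mon  1990: Thu/Tue ✓  1991: Fri/Wed  1992: Sun/Thu  1993: Mon/Sat
Both conditions hold in: 1945, 1951, 1962, 1973, 1979, 1990 — 6.

6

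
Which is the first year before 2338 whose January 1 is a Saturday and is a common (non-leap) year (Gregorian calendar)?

Jan 1 advances by 2 weekdays after a leap year and by 1 after a common year.
2338: Jan 1 is Saturday.
2337: Friday
2336: Wednesday (leap)
2335: Tuesday
2334: Monday
2333: Sunday
2332: Friday (leap)
2331: Thursday
2330: Wednesday
2329: Tuesday
2328: Sunday (leap)
2327: Saturday
2327 begins on a Saturday and is a common year.

2327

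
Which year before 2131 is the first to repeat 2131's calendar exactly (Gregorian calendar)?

Two years share a calendar iff Jan 1 falls on the same weekday and both are leap or both are common. 2131: Jan 1 is Monday, common year.
2130: Jan 1 Sunday, common
2129: Jan 1 Saturday, common
2128: Jan 1 Thursday, leap
2127: Jan 1 Wednesday, common
2126: Jan 1 Tuesday, common
2125: Jan 1 Monday, common
2125 matches on both conditions.

2125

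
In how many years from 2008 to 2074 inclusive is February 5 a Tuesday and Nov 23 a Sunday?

3

Check each year's weekday for February 5 and Nov 23:
  2008: Tue/Sun ✓  2009: Thu/Mon  2010: Fri/Tue  2011: Sat/Wed  2012: Sun/Fri  2013: Tue/Sat  2014: Wed/Sun  2015: Thu/Mon  2016: Fri/Wed  2017: Sun/Thu  2018: Mon/Fri  2019: Tue/Sat  2020: Wed/Mon  2021: Fri/Tue  …(39 more)…  2061: Sat/Wed  2062: Sun/Thu  2063: Mon/Fri  2064: Tue/Sun ✓  2065: Thu/Mon  2066: Fri/Tue  2067: Sat/Wed  2068: Sun/Fri  2069: Tue/Sat  2070: Wed/Sun  2071: Thu/Mon  2072: Fri/Wed  2073: Sun/Thu  2074: Mon/Fri
Both conditions hold in: 2008, 2036, 2064 — 3.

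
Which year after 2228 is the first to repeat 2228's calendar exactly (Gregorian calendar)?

Two years share a calendar iff Jan 1 falls on the same weekday and both are leap or both are common. 2228: Jan 1 is Tuesday, leap year.
2229: Jan 1 Thursday, common
2230: Jan 1 Friday, common
2231: Jan 1 Saturday, common
2232: Jan 1 Sunday, leap
2233: Jan 1 Tuesday, common
2234: Jan 1 Wednesday, common
2235: Jan 1 Thursday, common
2236: Jan 1 Friday, leap
2237: Jan 1 Sunday, common
2238: Jan 1 Monday, common
2239: Jan 1 Tuesday, common
2240: Jan 1 Wednesday, leap
2241: Jan 1 Friday, common
2242: Jan 1 Saturday, common
2243: Jan 1 Sunday, common
2244: Jan 1 Monday, leap
2245: Jan 1 Wednesday, common
2246: Jan 1 Thursday, common
2247: Jan 1 Friday, common
2248: Jan 1 Saturday, leap
2249: Jan 1 Monday, common
2250: Jan 1 Tuesday, common
2251: Jan 1 Wednesday, common
2252: Jan 1 Thursday, leap
2253: Jan 1 Saturday, common
2254: Jan 1 Sunday, common
2255: Jan 1 Monday, common
2256: Jan 1 Tuesday, leap
2256 matches on both conditions.

2256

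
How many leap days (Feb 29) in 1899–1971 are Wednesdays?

Leap years in 1899–1971: 17 of them.
Feb 29 weekday advances by 5 (mod 7) from one leap year to the next four years later (or differs when a century non-leap intervenes).
Leap-day weekdays: 1904:Mon 1908:Sat 1912:Thu 1916:Tue 1920:Sun 1924:Fri 1928:Wed✓ 1932:Mon 1936:Sat 1940:Thu 1944:Tue 1948:Sun 1952:Fri 1956:Wed✓ 1960:Mon 1964:Sat 1968:Thu
Wednesday: 1928, 1956 → 2.

2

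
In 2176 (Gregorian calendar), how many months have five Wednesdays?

4

A month of length L has five Wednesdays iff its first Wednesday is on day ≤ L−28 (so day 1–3 in a 31-day month, 1–2 in a 30-day month, day 1 in a leap February).
Checking each month of 2176: Jan starts Mon (31d) ✓; Feb starts Thu (29d); Mar starts Fri (31d); Apr starts Mon (30d); May starts Wed (31d) ✓; Jun starts Sat (30d); Jul starts Mon (31d) ✓; Aug starts Thu (31d); Sep starts Sun (30d); Oct starts Tue (31d) ✓; Nov starts Fri (30d); Dec starts Sun (31d).
Five-Wednesday months: January, May, July, October → 4.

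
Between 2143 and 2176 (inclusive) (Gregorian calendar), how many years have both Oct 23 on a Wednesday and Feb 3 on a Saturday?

2

Check each year's weekday for Oct 23 and Feb 3:
  2143: Wed/Sun  2144: Fri/Mon  2145: Sat/Wed  2146: Sun/Thu  2147: Mon/Fri  2148: Wed/Sat ✓  2149: Thu/Mon  2150: Fri/Tue  2151: Sat/Wed  2152: Mon/Thu  2153: Tue/Sat  2154: Wed/Sun  2155: Thu/Mon  2156: Sat/Tue  …(6 more)…  2163: Sun/Thu  2164: Tue/Fri  2165: Wed/Sun  2166: Thu/Mon  2167: Fri/Tue  2168: Sun/Wed  2169: Mon/Fri  2170: Tue/Sat  2171: Wed/Sun  2172: Fri/Mon  2173: Sat/Wed  2174: Sun/Thu  2175: Mon/Fri  2176: Wed/Sat ✓
Both conditions hold in: 2148, 2176 — 2.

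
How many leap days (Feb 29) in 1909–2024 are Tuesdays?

Leap years in 1909–2024: 29 of them.
Feb 29 weekday advances by 5 (mod 7) from one leap year to the next four years later (or differs when a century non-leap intervenes).
Leap-day weekdays: 1912:Thu 1916:Tue✓ 1920:Sun 1924:Fri 1928:Wed 1932:Mon 1936:Sat 1940:Thu 1944:Tue✓ 1948:Sun 1952:Fri 1956:Wed 1960:Mon …(3 more)… 1976:Sun 1980:Fri 1984:Wed 1988:Mon 1992:Sat 1996:Thu 2000:Tue✓ 2004:Sun 2008:Fri 2012:Wed 2016:Mon 2020:Sat 2024:Thu
Tuesday: 1916, 1944, 1972, 2000 → 4.

4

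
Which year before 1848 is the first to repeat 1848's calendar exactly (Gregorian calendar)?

1820

Two years share a calendar iff Jan 1 falls on the same weekday and both are leap or both are common. 1848: Jan 1 is Saturday, leap year.
1847: Jan 1 Friday, common
1846: Jan 1 Thursday, common
1845: Jan 1 Wednesday, common
1844: Jan 1 Monday, leap
1843: Jan 1 Sunday, common
1842: Jan 1 Saturday, common
1841: Jan 1 Friday, common
1840: Jan 1 Wednesday, leap
1839: Jan 1 Tuesday, common
1838: Jan 1 Monday, common
1837: Jan 1 Sunday, common
1836: Jan 1 Friday, leap
1835: Jan 1 Thursday, common
1834: Jan 1 Wednesday, common
1833: Jan 1 Tuesday, common
1832: Jan 1 Sunday, leap
1831: Jan 1 Saturday, common
1830: Jan 1 Friday, common
1829: Jan 1 Thursday, common
1828: Jan 1 Tuesday, leap
1827: Jan 1 Monday, common
1826: Jan 1 Sunday, common
1825: Jan 1 Saturday, common
1824: Jan 1 Thursday, leap
1823: Jan 1 Wednesday, common
1822: Jan 1 Tuesday, common
1821: Jan 1 Monday, common
1820: Jan 1 Saturday, leap
1820 matches on both conditions.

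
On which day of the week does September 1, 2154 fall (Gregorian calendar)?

January 1, 2154 is a Tuesday.
September 1 is day 244 of the year, i.e. 243 days after Jan 1.
243 mod 7 = 5, so advance 5 weekdays from Tuesday: Sunday.

Sunday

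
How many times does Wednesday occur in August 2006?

August 2006 has 31 days and begins on Tuesday.
The first Wednesday is August 2.
Wednesdays fall on 2, 9, 16, 23, 30 — that's 5.

5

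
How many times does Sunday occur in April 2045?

5

April 2045 has 30 days and begins on Saturday.
The first Sunday is April 2.
Sundays fall on 2, 9, 16, 23, 30 — that's 5.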